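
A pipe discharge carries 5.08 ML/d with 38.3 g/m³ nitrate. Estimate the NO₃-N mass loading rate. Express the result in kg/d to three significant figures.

5.08 ML/d = 0.0588 m³/s.
Mass flux = Q·C = 0.0588 m³/s × 38.3 g/m³ = 2.252 g/s.
= 2.252 g/s × 86.4 = 194.6 kg/d.

195 kg/d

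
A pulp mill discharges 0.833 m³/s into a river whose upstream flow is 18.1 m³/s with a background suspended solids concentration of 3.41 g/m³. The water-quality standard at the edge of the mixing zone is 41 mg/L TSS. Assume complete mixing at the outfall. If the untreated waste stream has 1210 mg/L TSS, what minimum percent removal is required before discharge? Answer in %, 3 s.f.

Mass balance: 41·18.93 = 0.833·Cₑ + 18.1·3.41.
Cₑ = (776.3 − 61.72) / 0.833 = 857.8 mg/L.
Required removal = 1 − 857.8/1210 = 29.11 %.

29.1 %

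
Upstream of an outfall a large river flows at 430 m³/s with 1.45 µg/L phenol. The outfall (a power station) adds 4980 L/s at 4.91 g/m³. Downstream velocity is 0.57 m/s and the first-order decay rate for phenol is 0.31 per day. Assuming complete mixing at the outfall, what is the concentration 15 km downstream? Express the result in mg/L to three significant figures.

4980 L/s = 4.98 m³/s.
1.45 µg/L = 0.00145 mg/L.
After complete mixing, C₀ = (4.98·4.91 + 430·0.00145) / 435 = 0.05765 mg/L.
Travel time t = 1.5e+04 m / 0.57 m/s = 2.632e+04 s = 0.3046 d.
C = 0.05765·exp(−0.31·0.3046) = 0.05765·0.9099 = 0.05245 mg/L.

0.0525 mg/L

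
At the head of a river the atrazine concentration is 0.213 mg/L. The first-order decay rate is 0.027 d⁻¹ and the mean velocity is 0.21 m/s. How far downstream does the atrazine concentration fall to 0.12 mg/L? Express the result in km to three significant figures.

From C = C₀·e^(−kt), t = ln(C₀/C)/k = ln(0.213/0.12)/0.027 = 0.5738/0.027 = 21.25 d.
Distance = v·t = 0.21 m/s × 1.836e+06 s = 3.856e+05 m = 385.6 km.

386 km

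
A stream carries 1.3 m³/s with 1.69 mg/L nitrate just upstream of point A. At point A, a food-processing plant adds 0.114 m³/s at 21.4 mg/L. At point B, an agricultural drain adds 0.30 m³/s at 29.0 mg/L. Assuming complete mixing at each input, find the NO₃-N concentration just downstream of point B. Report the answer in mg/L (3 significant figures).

7.78 mg/L

After input A: C = (1.3·1.69 + 0.114·21.4) / 1.414 = 3.279 mg/L.
After input B: C = (1.414·3.279 + 0.3·29) / 1.714 = 7.781 mg/L.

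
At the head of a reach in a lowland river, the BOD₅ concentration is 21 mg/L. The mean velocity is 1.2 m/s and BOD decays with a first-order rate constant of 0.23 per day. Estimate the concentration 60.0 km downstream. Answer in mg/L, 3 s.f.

18.4 mg/L

Travel time t = 60.0 km / 1.2 m/s = 6e+04/1.2 = 5e+04 s = 0.5787 d.
First-order decay: C = 21·exp(−0.23·0.5787) = 21·0.8754 = 18.38 mg/L.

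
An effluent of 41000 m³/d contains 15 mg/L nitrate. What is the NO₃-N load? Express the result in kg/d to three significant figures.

41000 m³/d = 0.4745 m³/s.
Mass flux = Q·C = 0.4745 m³/s × 15 g/m³ = 7.118 g/s.
= 7.118 g/s × 86.4 = 615 kg/d.

615 kg/d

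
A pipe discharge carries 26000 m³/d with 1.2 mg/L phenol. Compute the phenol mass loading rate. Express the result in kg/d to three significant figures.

26000 m³/d = 0.3009 m³/s.
Mass flux = Q·C = 0.3009 m³/s × 1.2 g/m³ = 0.3611 g/s.
= 0.3611 g/s × 86.4 = 31.2 kg/d.

31.2 kg/d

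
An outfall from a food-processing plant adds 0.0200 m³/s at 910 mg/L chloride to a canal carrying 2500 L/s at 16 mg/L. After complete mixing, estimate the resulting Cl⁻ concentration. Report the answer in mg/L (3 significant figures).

23.1 mg/L

2500 L/s = 2.5 m³/s.
Conservation of mass across the mixing zone: C = (0.02·910 + 2.5·16) / (0.02 + 2.5) = 58.2/2.52 = 23.1 mg/L.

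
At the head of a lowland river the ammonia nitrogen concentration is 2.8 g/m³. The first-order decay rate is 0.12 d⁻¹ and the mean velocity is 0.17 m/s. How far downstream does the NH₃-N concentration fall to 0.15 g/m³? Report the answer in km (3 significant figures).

358 km

From C = C₀·e^(−kt), t = ln(C₀/C)/k = ln(2.8/0.15)/0.12 = 2.927/0.12 = 24.39 d.
Distance = v·t = 0.17 m/s × 2.107e+06 s = 3.582e+05 m = 358.2 km.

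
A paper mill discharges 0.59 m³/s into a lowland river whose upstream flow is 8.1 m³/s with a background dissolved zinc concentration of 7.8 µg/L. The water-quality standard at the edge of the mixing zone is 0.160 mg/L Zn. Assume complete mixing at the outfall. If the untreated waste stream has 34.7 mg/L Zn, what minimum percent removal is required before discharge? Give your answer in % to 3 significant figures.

93.5 %

7.8 µg/L = 0.0078 mg/L.
Mass balance: 0.16·8.69 = 0.59·Cₑ + 8.1·0.0078.
Cₑ = (1.39 − 0.06318) / 0.59 = 2.25 mg/L.
Required removal = 1 − 2.25/34.7 = 93.52 %.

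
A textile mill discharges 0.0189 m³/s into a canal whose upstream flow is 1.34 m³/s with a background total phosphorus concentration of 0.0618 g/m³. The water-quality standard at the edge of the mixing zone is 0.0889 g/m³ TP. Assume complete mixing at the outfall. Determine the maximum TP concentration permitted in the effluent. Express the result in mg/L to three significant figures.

2.01 mg/L

Mass balance: 0.0889·1.359 = 0.0189·Cₑ + 1.34·0.0618.
Cₑ = (0.1208 − 0.08281) / 0.0189 = 2.01 mg/L.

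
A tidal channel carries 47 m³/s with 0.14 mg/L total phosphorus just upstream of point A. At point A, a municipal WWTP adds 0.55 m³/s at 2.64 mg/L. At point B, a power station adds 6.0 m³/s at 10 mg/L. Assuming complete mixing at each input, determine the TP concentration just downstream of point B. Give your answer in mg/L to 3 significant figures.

After input A: C = (47·0.14 + 0.55·2.64) / 47.55 = 0.1689 mg/L.
After input B: C = (47.55·0.1689 + 6·10) / 53.55 = 1.27 mg/L.

1.27 mg/L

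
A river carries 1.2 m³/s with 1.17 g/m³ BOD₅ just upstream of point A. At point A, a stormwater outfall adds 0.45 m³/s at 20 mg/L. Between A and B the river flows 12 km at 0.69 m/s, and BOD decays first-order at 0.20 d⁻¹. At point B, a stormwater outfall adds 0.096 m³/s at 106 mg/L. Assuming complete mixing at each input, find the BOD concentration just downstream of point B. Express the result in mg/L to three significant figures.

After input A: C = (1.2·1.17 + 0.45·20) / 1.65 = 6.305 mg/L.
Over the 12 km reach to input B (t = 1.739e+04 s = 0.2013 d), decay gives C = 6.305·exp(−0.20·0.2013) = 6.057 mg/L.
After input B: C = (1.65·6.057 + 0.096·106) / 1.746 = 11.55 mg/L.

11.6 mg/L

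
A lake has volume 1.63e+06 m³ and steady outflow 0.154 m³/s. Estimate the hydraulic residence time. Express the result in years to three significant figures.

Q = 0.154 m³/s × 3.156e+07 s/yr = 4.86e+06 m³/yr.
Hydraulic residence time τ = V/Q = 1.63e+06/4.86e+06 = 0.3354 yr.

0.335 yr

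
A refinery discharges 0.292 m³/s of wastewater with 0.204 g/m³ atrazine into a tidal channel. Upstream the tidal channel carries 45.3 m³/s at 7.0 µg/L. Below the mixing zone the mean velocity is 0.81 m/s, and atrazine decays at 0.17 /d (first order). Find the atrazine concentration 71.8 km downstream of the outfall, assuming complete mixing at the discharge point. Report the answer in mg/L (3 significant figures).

7.0 µg/L = 0.007 mg/L.
After complete mixing, C₀ = (0.292·0.204 + 45.3·0.007) / 45.59 = 0.008262 mg/L.
Travel time t = 7.18e+04 m / 0.81 m/s = 8.864e+04 s = 1.026 d.
C = 0.008262·exp(−0.17·1.026) = 0.008262·0.84 = 0.006939 mg/L.

0.00694 mg/L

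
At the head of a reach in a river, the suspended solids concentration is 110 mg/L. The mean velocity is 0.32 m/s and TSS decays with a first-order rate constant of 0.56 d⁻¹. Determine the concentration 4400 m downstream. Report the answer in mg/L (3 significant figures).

Travel time t = 4400 m / 0.32 m/s = 4400/0.32 = 1.375e+04 s = 0.1591 d.
First-order decay: C = 110·exp(−0.56·0.1591) = 110·0.9147 = 100.6 mg/L.

101 mg/L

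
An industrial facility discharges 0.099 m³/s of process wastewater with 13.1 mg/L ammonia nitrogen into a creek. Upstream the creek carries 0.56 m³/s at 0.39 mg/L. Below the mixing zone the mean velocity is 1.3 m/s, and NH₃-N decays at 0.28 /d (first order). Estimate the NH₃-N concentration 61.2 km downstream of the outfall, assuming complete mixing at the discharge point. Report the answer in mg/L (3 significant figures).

1.97 mg/L

After complete mixing, C₀ = (0.099·13.1 + 0.56·0.39) / 0.659 = 2.299 mg/L.
Travel time t = 6.12e+04 m / 1.3 m/s = 4.708e+04 s = 0.5449 d.
C = 2.299·exp(−0.28·0.5449) = 2.299·0.8585 = 1.974 mg/L.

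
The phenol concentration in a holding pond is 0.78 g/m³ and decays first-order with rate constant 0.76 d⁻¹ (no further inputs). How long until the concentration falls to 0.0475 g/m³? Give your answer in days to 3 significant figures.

t = ln(C₀/C)/k = ln(0.78/0.0475)/0.76 = 2.799/0.76 = 3.682 d.

3.68 d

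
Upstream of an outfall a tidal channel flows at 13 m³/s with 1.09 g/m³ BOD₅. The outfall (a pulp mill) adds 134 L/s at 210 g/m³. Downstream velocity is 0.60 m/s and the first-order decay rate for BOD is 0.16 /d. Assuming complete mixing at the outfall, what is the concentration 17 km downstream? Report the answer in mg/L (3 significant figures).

134 L/s = 0.134 m³/s.
After complete mixing, C₀ = (0.134·210 + 13·1.09) / 13.13 = 3.221 mg/L.
Travel time t = 1.7e+04 m / 0.60 m/s = 2.833e+04 s = 0.3279 d.
C = 3.221·exp(−0.16·0.3279) = 3.221·0.9489 = 3.057 mg/L.

3.06 mg/L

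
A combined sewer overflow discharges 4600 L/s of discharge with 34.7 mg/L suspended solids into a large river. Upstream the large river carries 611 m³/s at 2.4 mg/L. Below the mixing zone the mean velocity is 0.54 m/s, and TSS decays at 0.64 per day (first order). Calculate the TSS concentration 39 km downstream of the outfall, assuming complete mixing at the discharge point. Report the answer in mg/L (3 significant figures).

1.55 mg/L

4600 L/s = 4.6 m³/s.
After complete mixing, C₀ = (4.6·34.7 + 611·2.4) / 615.6 = 2.641 mg/L.
Travel time t = 3.9e+04 m / 0.54 m/s = 7.222e+04 s = 0.8359 d.
C = 2.641·exp(−0.64·0.8359) = 2.641·0.5857 = 1.547 mg/L.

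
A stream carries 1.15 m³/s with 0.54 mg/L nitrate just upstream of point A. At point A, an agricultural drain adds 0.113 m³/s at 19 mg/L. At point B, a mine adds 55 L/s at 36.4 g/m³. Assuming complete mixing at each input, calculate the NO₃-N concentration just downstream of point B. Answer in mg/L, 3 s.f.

After input A: C = (1.15·0.54 + 0.113·19) / 1.263 = 2.192 mg/L.
55 L/s = 0.055 m³/s.
After input B: C = (1.263·2.192 + 0.055·36.4) / 1.318 = 3.619 mg/L.

3.62 mg/L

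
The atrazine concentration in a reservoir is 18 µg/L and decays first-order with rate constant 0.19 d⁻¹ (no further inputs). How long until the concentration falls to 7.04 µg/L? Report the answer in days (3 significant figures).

4.94 d

t = ln(C₀/C)/k = ln(18/7.04)/0.19 = 0.9388/0.19 = 4.941 d.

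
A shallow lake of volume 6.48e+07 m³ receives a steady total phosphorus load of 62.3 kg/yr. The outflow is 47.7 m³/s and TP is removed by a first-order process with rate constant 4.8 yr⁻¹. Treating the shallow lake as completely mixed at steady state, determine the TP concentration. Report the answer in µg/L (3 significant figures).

0.0343 µg/L

Outflow Q = 47.7 m³/s × 3.156e+07 s/yr = 1.505e+09 m³/yr.
Steady-state CSTR mass balance: W = Q·C + k·V·C, so C = W/(Q + kV).
Q + kV = 1.505e+09 + 4.8·6.48e+07 = 1.816e+09 m³/yr.
C = 62.3/1.816e+09 = 3.43e-08 kg/m³ = 3.43e-05 mg/L = 0.0343 µg/L.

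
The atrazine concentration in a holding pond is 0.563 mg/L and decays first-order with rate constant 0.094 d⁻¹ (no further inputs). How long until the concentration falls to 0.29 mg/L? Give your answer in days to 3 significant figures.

7.06 d

t = ln(C₀/C)/k = ln(0.563/0.29)/0.094 = 0.6634/0.094 = 7.057 d.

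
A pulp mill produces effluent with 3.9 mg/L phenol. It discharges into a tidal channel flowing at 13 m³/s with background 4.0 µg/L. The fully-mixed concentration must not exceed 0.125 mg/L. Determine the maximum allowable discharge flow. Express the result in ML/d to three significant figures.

4.0 µg/L = 0.004 mg/L.
Mass balance at complete mixing: C_std·(Q_w + Q_r) = Q_w·C_e + Q_r·C_b.
Rearranging, Q_w = Q_r·(C_std − C_b)/(C_e − C_std) = 13·(0.125 − 0.004) / (3.9 − 0.125) = 0.4167 m³/s.
= 36 ML/d.

36.0 ML/d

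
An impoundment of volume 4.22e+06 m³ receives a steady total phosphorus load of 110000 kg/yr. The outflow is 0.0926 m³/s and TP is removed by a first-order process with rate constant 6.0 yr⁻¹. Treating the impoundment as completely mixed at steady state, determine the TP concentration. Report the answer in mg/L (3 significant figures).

Outflow Q = 0.0926 m³/s × 3.156e+07 s/yr = 2.922e+06 m³/yr.
Steady-state CSTR mass balance: W = Q·C + k·V·C, so C = W/(Q + kV).
Q + kV = 2.922e+06 + 6.0·4.22e+06 = 2.824e+07 m³/yr.
C = 110000/2.824e+07 = 0.003895 kg/m³ = 3.895 mg/L.

3.89 mg/L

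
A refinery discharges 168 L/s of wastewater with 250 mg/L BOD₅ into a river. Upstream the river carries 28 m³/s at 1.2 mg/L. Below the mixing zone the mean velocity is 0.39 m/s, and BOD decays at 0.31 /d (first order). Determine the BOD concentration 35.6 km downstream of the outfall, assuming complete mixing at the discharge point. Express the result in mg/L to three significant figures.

1.93 mg/L

168 L/s = 0.168 m³/s.
After complete mixing, C₀ = (0.168·250 + 28·1.2) / 28.17 = 2.684 mg/L.
Travel time t = 3.56e+04 m / 0.39 m/s = 9.128e+04 s = 1.057 d.
C = 2.684·exp(−0.31·1.057) = 2.684·0.7207 = 1.934 mg/L.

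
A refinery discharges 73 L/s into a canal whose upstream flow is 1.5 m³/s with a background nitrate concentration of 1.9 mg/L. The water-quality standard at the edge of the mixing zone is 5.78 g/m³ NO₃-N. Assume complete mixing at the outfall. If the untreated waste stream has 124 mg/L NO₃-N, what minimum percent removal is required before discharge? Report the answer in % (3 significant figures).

31.0 %

73 L/s = 0.073 m³/s.
Mass balance: 5.78·1.573 = 0.073·Cₑ + 1.5·1.9.
Cₑ = (9.092 − 2.85) / 0.073 = 85.51 mg/L.
Required removal = 1 − 85.51/124 = 31.04 %.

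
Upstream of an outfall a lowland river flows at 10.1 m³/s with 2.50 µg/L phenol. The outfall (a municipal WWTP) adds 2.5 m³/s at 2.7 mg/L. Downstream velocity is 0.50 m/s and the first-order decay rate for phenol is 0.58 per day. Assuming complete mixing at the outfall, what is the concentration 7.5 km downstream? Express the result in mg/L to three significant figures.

0.486 mg/L

2.50 µg/L = 0.0025 mg/L.
After complete mixing, C₀ = (2.5·2.7 + 10.1·0.0025) / 12.6 = 0.5377 mg/L.
Travel time t = 7500 m / 0.50 m/s = 1.5e+04 s = 0.1736 d.
C = 0.5377·exp(−0.58·0.1736) = 0.5377·0.9042 = 0.4862 mg/L.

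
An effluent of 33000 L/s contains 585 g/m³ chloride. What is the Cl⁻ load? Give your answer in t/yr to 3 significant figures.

33000 L/s = 33 m³/s.
Mass flux = Q·C = 33 m³/s × 585 g/m³ = 1.93e+04 g/s.
= 1.93e+04 g/s × 31.56 = 6.092e+05 t/yr.

609000 t/yr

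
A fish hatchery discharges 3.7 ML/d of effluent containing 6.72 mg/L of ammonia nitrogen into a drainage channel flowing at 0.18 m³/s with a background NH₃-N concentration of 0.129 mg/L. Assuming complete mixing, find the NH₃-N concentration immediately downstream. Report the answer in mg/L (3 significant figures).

1.40 mg/L

3.7 ML/d = 0.04282 m³/s.
By mass balance at complete mixing, C = (0.04282·6.72 + 0.18·0.129) / (0.04282 + 0.18) = 0.311/0.2228 = 1.396 mg/L.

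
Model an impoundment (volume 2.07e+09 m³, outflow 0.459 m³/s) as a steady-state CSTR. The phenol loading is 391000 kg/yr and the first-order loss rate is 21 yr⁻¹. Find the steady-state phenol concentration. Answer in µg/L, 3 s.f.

Outflow Q = 0.459 m³/s × 3.156e+07 s/yr = 1.448e+07 m³/yr.
Steady-state CSTR mass balance: W = Q·C + k·V·C, so C = W/(Q + kV).
Q + kV = 1.448e+07 + 21·2.07e+09 = 4.348e+10 m³/yr.
C = 391000/4.348e+10 = 8.992e-06 kg/m³ = 0.008992 mg/L = 8.992 µg/L.

8.99 µg/L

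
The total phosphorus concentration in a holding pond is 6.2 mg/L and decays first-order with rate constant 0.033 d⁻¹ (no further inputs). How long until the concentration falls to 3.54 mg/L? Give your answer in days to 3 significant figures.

17.0 d

t = ln(C₀/C)/k = ln(6.2/3.54)/0.033 = 0.5604/0.033 = 16.98 d.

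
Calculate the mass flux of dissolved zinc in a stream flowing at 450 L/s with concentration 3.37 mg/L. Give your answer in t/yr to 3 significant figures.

450 L/s = 0.45 m³/s.
Mass flux = Q·C = 0.45 m³/s × 3.37 g/m³ = 1.517 g/s.
= 1.517 g/s × 31.56 = 47.86 t/yr.

47.9 t/yr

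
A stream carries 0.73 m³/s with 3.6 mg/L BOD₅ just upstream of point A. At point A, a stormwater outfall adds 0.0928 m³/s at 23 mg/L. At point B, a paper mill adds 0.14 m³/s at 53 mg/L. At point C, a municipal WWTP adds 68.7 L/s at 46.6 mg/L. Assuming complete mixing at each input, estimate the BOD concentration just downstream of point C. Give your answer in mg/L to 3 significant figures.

After input A: C = (0.73·3.6 + 0.0928·23) / 0.8228 = 5.788 mg/L.
After input B: C = (0.8228·5.788 + 0.14·53) / 0.9628 = 12.65 mg/L.
68.7 L/s = 0.0687 m³/s.
After input C: C = (0.9628·12.65 + 0.0687·46.6) / 1.032 = 14.91 mg/L.

14.9 mg/L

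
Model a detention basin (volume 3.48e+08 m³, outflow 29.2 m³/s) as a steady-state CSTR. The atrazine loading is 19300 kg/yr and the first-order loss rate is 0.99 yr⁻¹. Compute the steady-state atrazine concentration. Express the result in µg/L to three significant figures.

15.2 µg/L

Outflow Q = 29.2 m³/s × 3.156e+07 s/yr = 9.215e+08 m³/yr.
Steady-state CSTR mass balance: W = Q·C + k·V·C, so C = W/(Q + kV).
Q + kV = 9.215e+08 + 0.99·3.48e+08 = 1.266e+09 m³/yr.
C = 19300/1.266e+09 = 1.524e-05 kg/m³ = 0.01524 mg/L = 15.24 µg/L.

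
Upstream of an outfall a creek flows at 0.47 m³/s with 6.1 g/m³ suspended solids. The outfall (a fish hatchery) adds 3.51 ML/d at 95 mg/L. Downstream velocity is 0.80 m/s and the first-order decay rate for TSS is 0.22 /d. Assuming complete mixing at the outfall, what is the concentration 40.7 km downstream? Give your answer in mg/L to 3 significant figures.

3.51 ML/d = 0.04062 m³/s.
After complete mixing, C₀ = (0.04062·95 + 0.47·6.1) / 0.5106 = 13.17 mg/L.
Travel time t = 4.07e+04 m / 0.80 m/s = 5.088e+04 s = 0.5888 d.
C = 13.17·exp(−0.22·0.5888) = 13.17·0.8785 = 11.57 mg/L.

11.6 mg/L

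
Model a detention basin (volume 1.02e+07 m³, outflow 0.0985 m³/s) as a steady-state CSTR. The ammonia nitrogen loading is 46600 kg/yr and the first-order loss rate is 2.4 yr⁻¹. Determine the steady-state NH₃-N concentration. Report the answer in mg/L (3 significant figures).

Outflow Q = 0.0985 m³/s × 3.156e+07 s/yr = 3.108e+06 m³/yr.
Steady-state CSTR mass balance: W = Q·C + k·V·C, so C = W/(Q + kV).
Q + kV = 3.108e+06 + 2.4·1.02e+07 = 2.759e+07 m³/yr.
C = 46600/2.759e+07 = 0.001689 kg/m³ = 1.689 mg/L.

1.69 mg/L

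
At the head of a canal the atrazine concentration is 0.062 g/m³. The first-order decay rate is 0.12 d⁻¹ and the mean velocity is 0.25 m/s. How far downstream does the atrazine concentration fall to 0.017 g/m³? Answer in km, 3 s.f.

From C = C₀·e^(−kt), t = ln(C₀/C)/k = ln(0.062/0.017)/0.12 = 1.294/0.12 = 10.78 d.
Distance = v·t = 0.25 m/s × 9.316e+05 s = 2.329e+05 m = 232.9 km.

233 km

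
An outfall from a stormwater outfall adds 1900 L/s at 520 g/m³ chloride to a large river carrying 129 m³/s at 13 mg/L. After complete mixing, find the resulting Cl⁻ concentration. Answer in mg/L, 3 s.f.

1900 L/s = 1.9 m³/s.
By mass balance at complete mixing, C = (1.9·520 + 129·13) / (1.9 + 129) = 2665/130.9 = 20.36 mg/L.

20.4 mg/L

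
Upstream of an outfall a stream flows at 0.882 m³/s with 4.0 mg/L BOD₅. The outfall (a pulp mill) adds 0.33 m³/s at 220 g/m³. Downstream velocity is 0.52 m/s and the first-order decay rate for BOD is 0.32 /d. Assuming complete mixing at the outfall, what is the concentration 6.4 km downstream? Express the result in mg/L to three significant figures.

After complete mixing, C₀ = (0.33·220 + 0.882·4) / 1.212 = 62.81 mg/L.
Travel time t = 6400 m / 0.52 m/s = 1.231e+04 s = 0.1425 d.
C = 62.81·exp(−0.32·0.1425) = 62.81·0.9554 = 60.01 mg/L.

60.0 mg/L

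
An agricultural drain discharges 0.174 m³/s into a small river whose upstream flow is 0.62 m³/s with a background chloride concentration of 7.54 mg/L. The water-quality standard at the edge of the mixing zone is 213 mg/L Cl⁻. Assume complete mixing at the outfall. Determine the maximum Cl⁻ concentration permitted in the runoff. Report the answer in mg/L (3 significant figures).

945 mg/L

Mass balance: 213·0.794 = 0.174·Cₑ + 0.62·7.54.
Cₑ = (169.1 − 4.675) / 0.174 = 945.1 mg/L.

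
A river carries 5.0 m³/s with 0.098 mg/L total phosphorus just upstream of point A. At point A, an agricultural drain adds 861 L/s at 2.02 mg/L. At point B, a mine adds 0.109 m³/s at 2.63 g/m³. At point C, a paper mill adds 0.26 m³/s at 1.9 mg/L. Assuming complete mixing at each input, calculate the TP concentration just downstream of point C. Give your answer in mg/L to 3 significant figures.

0.483 mg/L

861 L/s = 0.861 m³/s.
After input A: C = (5·0.098 + 0.861·2.02) / 5.861 = 0.3803 mg/L.
After input B: C = (5.861·0.3803 + 0.109·2.63) / 5.97 = 0.4214 mg/L.
After input C: C = (5.97·0.4214 + 0.26·1.9) / 6.23 = 0.4831 mg/L.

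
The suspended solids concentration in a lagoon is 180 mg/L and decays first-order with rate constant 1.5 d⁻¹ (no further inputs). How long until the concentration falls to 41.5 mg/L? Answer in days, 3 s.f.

0.978 d

t = ln(C₀/C)/k = ln(180/41.5)/1.5 = 1.467/1.5 = 0.9782 d.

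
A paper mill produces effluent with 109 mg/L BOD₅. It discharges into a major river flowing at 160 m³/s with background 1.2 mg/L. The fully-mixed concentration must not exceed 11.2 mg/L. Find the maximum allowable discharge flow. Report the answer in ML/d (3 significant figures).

Mass balance at complete mixing: C_std·(Q_w + Q_r) = Q_w·C_e + Q_r·C_b.
Rearranging, Q_w = Q_r·(C_std − C_b)/(C_e − C_std) = 160·(11.2 − 1.2) / (109 − 11.2) = 16.36 m³/s.
= 1413 ML/d.

1410 ML/d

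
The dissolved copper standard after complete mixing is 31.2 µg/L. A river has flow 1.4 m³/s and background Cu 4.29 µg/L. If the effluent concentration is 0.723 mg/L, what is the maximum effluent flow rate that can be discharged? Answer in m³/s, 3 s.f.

0.0545 m³/s

4.29 µg/L = 0.00429 mg/L.
31.2 µg/L = 0.0312 mg/L.
Mass balance at complete mixing: C_std·(Q_w + Q_r) = Q_w·C_e + Q_r·C_b.
Rearranging, Q_w = Q_r·(C_std − C_b)/(C_e − C_std) = 1.4·(0.0312 − 0.00429) / (0.723 − 0.0312) = 0.05446 m³/s.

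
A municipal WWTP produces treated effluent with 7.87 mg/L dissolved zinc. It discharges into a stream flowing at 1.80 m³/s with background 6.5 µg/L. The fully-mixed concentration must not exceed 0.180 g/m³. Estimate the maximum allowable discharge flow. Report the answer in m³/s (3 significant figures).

6.5 µg/L = 0.0065 mg/L.
Mass balance at complete mixing: C_std·(Q_w + Q_r) = Q_w·C_e + Q_r·C_b.
Rearranging, Q_w = Q_r·(C_std − C_b)/(C_e − C_std) = 1.80·(0.18 − 0.0065) / (7.87 − 0.18) = 0.04061 m³/s.

0.0406 m³/s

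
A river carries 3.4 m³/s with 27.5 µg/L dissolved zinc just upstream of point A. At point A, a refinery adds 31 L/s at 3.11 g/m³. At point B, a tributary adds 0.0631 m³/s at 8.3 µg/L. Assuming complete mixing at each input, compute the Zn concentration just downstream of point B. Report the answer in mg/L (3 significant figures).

0.0545 mg/L

27.5 µg/L = 0.0275 mg/L.
31 L/s = 0.031 m³/s.
After input A: C = (3.4·0.0275 + 0.031·3.11) / 3.431 = 0.05535 mg/L.
8.3 µg/L = 0.0083 mg/L.
After input B: C = (3.431·0.05535 + 0.0631·0.0083) / 3.494 = 0.0545 mg/L.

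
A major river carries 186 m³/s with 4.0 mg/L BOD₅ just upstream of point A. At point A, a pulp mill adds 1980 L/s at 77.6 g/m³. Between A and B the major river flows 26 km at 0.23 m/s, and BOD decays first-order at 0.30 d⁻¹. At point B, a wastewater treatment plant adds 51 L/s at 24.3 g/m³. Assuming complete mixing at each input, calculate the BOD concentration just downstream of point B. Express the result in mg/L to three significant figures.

3.23 mg/L

1980 L/s = 1.98 m³/s.
After input A: C = (186·4 + 1.98·77.6) / 188 = 4.775 mg/L.
Over the 26 km reach to input B (t = 1.13e+05 s = 1.308 d), decay gives C = 4.775·exp(−0.30·1.308) = 3.225 mg/L.
51 L/s = 0.051 m³/s.
After input B: C = (188·3.225 + 0.051·24.3) / 188 = 3.231 mg/L.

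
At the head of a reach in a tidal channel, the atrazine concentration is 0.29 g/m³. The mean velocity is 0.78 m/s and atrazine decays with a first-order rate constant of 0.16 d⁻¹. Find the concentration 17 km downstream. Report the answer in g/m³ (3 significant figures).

0.279 g/m³

Travel time t = 17 km / 0.78 m/s = 1.7e+04/0.78 = 2.179e+04 s = 0.2523 d.
First-order decay: C = 0.29·exp(−0.16·0.2523) = 0.29·0.9604 = 0.2785 g/m³.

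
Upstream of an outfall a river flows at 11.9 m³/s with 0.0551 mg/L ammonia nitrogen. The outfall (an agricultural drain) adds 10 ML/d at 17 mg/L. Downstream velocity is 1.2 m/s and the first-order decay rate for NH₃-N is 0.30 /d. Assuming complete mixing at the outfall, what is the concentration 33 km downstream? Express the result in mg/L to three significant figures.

0.198 mg/L

10 ML/d = 0.1157 m³/s.
After complete mixing, C₀ = (0.1157·17 + 11.9·0.0551) / 12.02 = 0.2183 mg/L.
Travel time t = 3.3e+04 m / 1.2 m/s = 2.75e+04 s = 0.3183 d.
C = 0.2183·exp(−0.30·0.3183) = 0.2183·0.9089 = 0.1984 mg/L.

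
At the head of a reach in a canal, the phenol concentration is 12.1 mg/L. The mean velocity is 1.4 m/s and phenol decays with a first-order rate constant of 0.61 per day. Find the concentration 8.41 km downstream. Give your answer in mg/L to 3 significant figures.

11.6 mg/L

Travel time t = 8.41 km / 1.4 m/s = 8410/1.4 = 6007 s = 0.06953 d.
First-order decay: C = 12.1·exp(−0.61·0.06953) = 12.1·0.9585 = 11.6 mg/L.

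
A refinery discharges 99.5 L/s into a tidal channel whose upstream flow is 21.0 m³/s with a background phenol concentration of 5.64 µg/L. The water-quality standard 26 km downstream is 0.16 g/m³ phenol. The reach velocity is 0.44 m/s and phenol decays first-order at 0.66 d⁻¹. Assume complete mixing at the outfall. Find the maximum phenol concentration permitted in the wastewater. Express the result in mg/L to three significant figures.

99.5 L/s = 0.0995 m³/s.
5.64 µg/L = 0.00564 mg/L.
Travel time to the compliance point: t = 2.6e+04/0.44 = 5.909e+04 s = 0.6839 d; decay factor exp(−0.66·0.6839) = 0.6367.
So the concentration just after mixing may be at most 0.16/0.6367 = 0.2513 mg/L.
Mass balance: 0.2513·21.1 = 0.0995·Cₑ + 21·0.00564.
Cₑ = (5.302 − 0.1184) / 0.0995 = 52.09 mg/L.

52.1 mg/L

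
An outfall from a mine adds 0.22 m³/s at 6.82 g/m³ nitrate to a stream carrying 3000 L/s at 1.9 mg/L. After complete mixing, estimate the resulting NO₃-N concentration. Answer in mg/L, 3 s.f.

2.24 mg/L

3000 L/s = 3 m³/s.
Conservation of mass across the mixing zone: C = (0.22·6.82 + 3·1.9) / (0.22 + 3) = 7.2/3.22 = 2.236 mg/L.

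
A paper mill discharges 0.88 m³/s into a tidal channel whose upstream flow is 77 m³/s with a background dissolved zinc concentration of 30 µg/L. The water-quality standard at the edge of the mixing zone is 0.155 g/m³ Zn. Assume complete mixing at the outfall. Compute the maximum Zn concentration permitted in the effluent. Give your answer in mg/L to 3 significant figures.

11.1 mg/L

30 µg/L = 0.03 mg/L.
Mass balance: 0.155·77.88 = 0.88·Cₑ + 77·0.03.
Cₑ = (12.07 − 2.31) / 0.88 = 11.09 mg/L.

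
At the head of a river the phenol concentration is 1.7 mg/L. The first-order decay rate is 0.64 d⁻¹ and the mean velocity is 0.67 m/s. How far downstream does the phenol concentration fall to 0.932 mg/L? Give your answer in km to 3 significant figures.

54.4 km

From C = C₀·e^(−kt), t = ln(C₀/C)/k = ln(1.7/0.932)/0.64 = 0.6011/0.64 = 0.9391 d.
Distance = v·t = 0.67 m/s × 8.114e+04 s = 5.437e+04 m = 54.37 km.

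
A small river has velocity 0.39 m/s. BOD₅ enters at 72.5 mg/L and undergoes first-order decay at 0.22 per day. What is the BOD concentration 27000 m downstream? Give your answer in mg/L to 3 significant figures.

Travel time t = 27000 m / 0.39 m/s = 2.7e+04/0.39 = 6.923e+04 s = 0.8013 d.
First-order decay: C = 72.5·exp(−0.22·0.8013) = 72.5·0.8384 = 60.78 mg/L.

60.8 mg/L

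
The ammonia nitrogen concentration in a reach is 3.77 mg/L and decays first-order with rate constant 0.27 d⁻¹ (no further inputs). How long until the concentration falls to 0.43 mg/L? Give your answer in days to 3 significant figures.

8.04 d

t = ln(C₀/C)/k = ln(3.77/0.43)/0.27 = 2.171/0.27 = 8.041 d.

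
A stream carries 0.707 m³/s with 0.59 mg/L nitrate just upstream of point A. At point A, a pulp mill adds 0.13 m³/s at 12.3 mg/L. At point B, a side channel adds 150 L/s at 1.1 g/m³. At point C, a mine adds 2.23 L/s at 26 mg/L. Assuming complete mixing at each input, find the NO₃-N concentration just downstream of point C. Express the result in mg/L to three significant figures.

2.26 mg/L

After input A: C = (0.707·0.59 + 0.13·12.3) / 0.837 = 2.409 mg/L.
150 L/s = 0.15 m³/s.
After input B: C = (0.837·2.409 + 0.15·1.1) / 0.987 = 2.21 mg/L.
2.23 L/s = 0.00223 m³/s.
After input C: C = (0.987·2.21 + 0.00223·26) / 0.9892 = 2.263 mg/L.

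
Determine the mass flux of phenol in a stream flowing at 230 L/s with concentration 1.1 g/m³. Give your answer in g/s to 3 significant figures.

230 L/s = 0.23 m³/s.
Mass flux = Q·C = 0.23 m³/s × 1.1 g/m³ = 0.253 g/s.

0.253 g/s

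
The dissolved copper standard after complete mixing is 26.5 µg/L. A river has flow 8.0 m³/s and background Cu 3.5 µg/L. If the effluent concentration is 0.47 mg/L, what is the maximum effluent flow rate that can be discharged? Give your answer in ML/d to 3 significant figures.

3.5 µg/L = 0.0035 mg/L.
26.5 µg/L = 0.0265 mg/L.
Mass balance at complete mixing: C_std·(Q_w + Q_r) = Q_w·C_e + Q_r·C_b.
Rearranging, Q_w = Q_r·(C_std − C_b)/(C_e − C_std) = 8.0·(0.0265 − 0.0035) / (0.47 − 0.0265) = 0.4149 m³/s.
= 35.85 ML/d.

35.8 ML/d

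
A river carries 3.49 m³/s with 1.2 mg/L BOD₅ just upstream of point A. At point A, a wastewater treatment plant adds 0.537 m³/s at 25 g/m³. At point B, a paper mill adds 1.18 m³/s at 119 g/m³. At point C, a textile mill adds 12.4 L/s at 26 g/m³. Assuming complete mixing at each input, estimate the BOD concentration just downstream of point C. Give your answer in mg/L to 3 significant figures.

After input A: C = (3.49·1.2 + 0.537·25) / 4.027 = 4.374 mg/L.
After input B: C = (4.027·4.374 + 1.18·119) / 5.207 = 30.35 mg/L.
12.4 L/s = 0.0124 m³/s.
After input C: C = (5.207·30.35 + 0.0124·26) / 5.219 = 30.34 mg/L.

30.3 mg/L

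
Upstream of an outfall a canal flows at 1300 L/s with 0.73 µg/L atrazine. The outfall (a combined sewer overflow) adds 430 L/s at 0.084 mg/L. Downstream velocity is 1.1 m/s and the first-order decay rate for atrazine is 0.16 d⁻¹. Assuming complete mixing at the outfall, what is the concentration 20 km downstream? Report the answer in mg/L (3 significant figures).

430 L/s = 0.43 m³/s.
1300 L/s = 1.3 m³/s.
0.73 µg/L = 0.00073 mg/L.
After complete mixing, C₀ = (0.43·0.084 + 1.3·0.00073) / 1.73 = 0.02143 mg/L.
Travel time t = 2e+04 m / 1.1 m/s = 1.818e+04 s = 0.2104 d.
C = 0.02143·exp(−0.16·0.2104) = 0.02143·0.9669 = 0.02072 mg/L.

0.0207 mg/L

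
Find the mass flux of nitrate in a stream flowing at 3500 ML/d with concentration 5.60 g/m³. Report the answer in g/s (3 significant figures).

3500 ML/d = 40.51 m³/s.
Mass flux = Q·C = 40.51 m³/s × 5.6 g/m³ = 226.9 g/s.

227 g/s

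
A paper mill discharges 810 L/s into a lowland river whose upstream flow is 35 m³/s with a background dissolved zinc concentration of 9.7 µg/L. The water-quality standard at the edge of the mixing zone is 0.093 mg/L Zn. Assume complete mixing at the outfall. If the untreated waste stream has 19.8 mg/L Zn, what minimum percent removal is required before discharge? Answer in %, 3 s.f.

81.4 %

810 L/s = 0.81 m³/s.
9.7 µg/L = 0.0097 mg/L.
Mass balance: 0.093·35.81 = 0.81·Cₑ + 35·0.0097.
Cₑ = (3.33 − 0.3395) / 0.81 = 3.692 mg/L.
Required removal = 1 − 3.692/19.8 = 81.35 %.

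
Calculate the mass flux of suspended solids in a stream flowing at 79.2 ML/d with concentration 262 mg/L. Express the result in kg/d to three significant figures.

20800 kg/d

79.2 ML/d = 0.9167 m³/s.
Mass flux = Q·C = 0.9167 m³/s × 262 g/m³ = 240.2 g/s.
= 240.2 g/s × 86.4 = 2.075e+04 kg/d.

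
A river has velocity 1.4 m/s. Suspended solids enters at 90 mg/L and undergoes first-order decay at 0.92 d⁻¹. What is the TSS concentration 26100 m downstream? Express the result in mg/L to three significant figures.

73.8 mg/L

Travel time t = 26100 m / 1.4 m/s = 2.61e+04/1.4 = 1.864e+04 s = 0.2158 d.
First-order decay: C = 90·exp(−0.92·0.2158) = 90·0.82 = 73.8 mg/L.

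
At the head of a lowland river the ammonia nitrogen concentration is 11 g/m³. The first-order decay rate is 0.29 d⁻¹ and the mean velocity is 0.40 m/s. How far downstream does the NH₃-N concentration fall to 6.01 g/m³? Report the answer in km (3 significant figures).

From C = C₀·e^(−kt), t = ln(C₀/C)/k = ln(11/6.01)/0.29 = 0.6045/0.29 = 2.084 d.
Distance = v·t = 0.40 m/s × 1.801e+05 s = 7.204e+04 m = 72.04 km.

72.0 km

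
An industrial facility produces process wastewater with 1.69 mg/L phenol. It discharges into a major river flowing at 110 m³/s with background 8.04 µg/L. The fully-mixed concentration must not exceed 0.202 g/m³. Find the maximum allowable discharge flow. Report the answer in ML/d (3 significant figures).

8.04 µg/L = 0.00804 mg/L.
Mass balance at complete mixing: C_std·(Q_w + Q_r) = Q_w·C_e + Q_r·C_b.
Rearranging, Q_w = Q_r·(C_std − C_b)/(C_e − C_std) = 110·(0.202 − 0.00804) / (1.69 − 0.202) = 14.34 m³/s.
= 1239 ML/d.

1240 ML/d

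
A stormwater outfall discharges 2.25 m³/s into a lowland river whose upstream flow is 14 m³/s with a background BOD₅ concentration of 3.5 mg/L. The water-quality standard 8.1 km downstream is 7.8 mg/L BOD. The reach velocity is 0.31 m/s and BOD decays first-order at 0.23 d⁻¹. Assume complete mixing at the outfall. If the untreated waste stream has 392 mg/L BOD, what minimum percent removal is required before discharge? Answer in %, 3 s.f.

90.1 %

Travel time to the compliance point: t = 8100/0.31 = 2.613e+04 s = 0.3024 d; decay factor exp(−0.23·0.3024) = 0.9328.
So the concentration just after mixing may be at most 7.8/0.9328 = 8.362 mg/L.
Mass balance: 8.362·16.25 = 2.25·Cₑ + 14·3.5.
Cₑ = (135.9 − 49) / 2.25 = 38.61 mg/L.
Required removal = 1 − 38.61/392 = 90.15 %.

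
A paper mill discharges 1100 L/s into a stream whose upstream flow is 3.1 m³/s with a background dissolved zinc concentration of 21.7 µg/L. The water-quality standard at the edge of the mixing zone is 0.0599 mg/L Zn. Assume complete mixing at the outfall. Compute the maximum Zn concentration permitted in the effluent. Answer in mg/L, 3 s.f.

0.168 mg/L

1100 L/s = 1.1 m³/s.
21.7 µg/L = 0.0217 mg/L.
Mass balance: 0.0599·4.2 = 1.1·Cₑ + 3.1·0.0217.
Cₑ = (0.2516 − 0.06727) / 1.1 = 0.1676 mg/L.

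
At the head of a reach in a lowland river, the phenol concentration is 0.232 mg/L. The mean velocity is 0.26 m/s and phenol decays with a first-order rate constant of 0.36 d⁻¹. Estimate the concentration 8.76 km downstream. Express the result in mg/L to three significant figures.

0.202 mg/L

Travel time t = 8.76 km / 0.26 m/s = 8760/0.26 = 3.369e+04 s = 0.39 d.
First-order decay: C = 0.232·exp(−0.36·0.39) = 0.232·0.869 = 0.2016 mg/L.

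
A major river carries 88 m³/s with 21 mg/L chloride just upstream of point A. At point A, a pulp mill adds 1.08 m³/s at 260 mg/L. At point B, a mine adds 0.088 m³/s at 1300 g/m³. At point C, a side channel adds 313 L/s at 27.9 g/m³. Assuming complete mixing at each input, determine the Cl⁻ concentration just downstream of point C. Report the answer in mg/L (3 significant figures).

After input A: C = (88·21 + 1.08·260) / 89.08 = 23.9 mg/L.
After input B: C = (89.08·23.9 + 0.088·1300) / 89.17 = 25.16 mg/L.
313 L/s = 0.313 m³/s.
After input C: C = (89.17·25.16 + 0.313·27.9) / 89.48 = 25.17 mg/L.

25.2 mg/L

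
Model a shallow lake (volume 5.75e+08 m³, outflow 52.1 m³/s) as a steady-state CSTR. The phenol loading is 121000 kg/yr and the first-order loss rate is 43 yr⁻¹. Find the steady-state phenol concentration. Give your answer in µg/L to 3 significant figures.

4.59 µg/L

Outflow Q = 52.1 m³/s × 3.156e+07 s/yr = 1.644e+09 m³/yr.
Steady-state CSTR mass balance: W = Q·C + k·V·C, so C = W/(Q + kV).
Q + kV = 1.644e+09 + 43·5.75e+08 = 2.637e+10 m³/yr.
C = 121000/2.637e+10 = 4.589e-06 kg/m³ = 0.004589 mg/L = 4.589 µg/L.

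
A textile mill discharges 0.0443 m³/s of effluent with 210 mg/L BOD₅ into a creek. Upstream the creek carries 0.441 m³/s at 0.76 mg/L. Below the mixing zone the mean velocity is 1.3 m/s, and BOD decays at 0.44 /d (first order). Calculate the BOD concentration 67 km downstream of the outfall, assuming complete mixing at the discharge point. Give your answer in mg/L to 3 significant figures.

15.3 mg/L

After complete mixing, C₀ = (0.0443·210 + 0.441·0.76) / 0.4853 = 19.86 mg/L.
Travel time t = 6.7e+04 m / 1.3 m/s = 5.154e+04 s = 0.5965 d.
C = 19.86·exp(−0.44·0.5965) = 19.86·0.7692 = 15.28 mg/L.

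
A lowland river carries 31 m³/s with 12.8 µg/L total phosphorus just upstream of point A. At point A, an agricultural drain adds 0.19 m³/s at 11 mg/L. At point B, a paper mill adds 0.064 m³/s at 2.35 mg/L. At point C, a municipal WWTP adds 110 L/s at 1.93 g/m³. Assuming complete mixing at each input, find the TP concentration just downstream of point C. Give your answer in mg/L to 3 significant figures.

12.8 µg/L = 0.0128 mg/L.
After input A: C = (31·0.0128 + 0.19·11) / 31.19 = 0.07973 mg/L.
After input B: C = (31.19·0.07973 + 0.064·2.35) / 31.25 = 0.08438 mg/L.
110 L/s = 0.11 m³/s.
After input C: C = (31.25·0.08438 + 0.11·1.93) / 31.36 = 0.09085 mg/L.

0.0909 mg/L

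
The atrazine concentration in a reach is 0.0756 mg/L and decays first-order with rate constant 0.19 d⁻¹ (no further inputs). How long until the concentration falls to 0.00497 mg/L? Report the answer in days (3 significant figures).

t = ln(C₀/C)/k = ln(0.0756/0.00497)/0.19 = 2.722/0.19 = 14.33 d.

14.3 d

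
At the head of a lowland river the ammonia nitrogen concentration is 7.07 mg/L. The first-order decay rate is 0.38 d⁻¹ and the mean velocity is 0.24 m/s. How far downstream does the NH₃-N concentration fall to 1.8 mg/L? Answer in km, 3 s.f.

74.7 km

From C = C₀·e^(−kt), t = ln(C₀/C)/k = ln(7.07/1.8)/0.38 = 1.368/0.38 = 3.6 d.
Distance = v·t = 0.24 m/s × 3.111e+05 s = 7.465e+04 m = 74.65 km.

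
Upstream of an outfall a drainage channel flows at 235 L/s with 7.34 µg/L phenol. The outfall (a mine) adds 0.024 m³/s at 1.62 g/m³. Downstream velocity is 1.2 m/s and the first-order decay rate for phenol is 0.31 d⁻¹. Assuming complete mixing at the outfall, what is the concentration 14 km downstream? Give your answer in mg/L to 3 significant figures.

0.150 mg/L

235 L/s = 0.235 m³/s.
7.34 µg/L = 0.00734 mg/L.
After complete mixing, C₀ = (0.024·1.62 + 0.235·0.00734) / 0.259 = 0.1568 mg/L.
Travel time t = 1.4e+04 m / 1.2 m/s = 1.167e+04 s = 0.135 d.
C = 0.1568·exp(−0.31·0.135) = 0.1568·0.959 = 0.1503 mg/L.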